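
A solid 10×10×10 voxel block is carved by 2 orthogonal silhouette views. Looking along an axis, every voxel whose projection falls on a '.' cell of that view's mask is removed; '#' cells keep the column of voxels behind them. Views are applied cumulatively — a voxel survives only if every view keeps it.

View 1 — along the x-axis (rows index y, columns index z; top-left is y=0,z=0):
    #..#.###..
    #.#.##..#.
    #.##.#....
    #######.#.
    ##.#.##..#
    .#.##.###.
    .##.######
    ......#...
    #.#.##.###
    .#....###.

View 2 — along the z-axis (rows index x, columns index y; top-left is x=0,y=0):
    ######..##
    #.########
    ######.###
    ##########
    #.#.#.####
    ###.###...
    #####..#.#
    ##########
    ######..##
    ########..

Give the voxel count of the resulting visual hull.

before carving: 1000 voxels (10×10×10)
[1] x-view keeps 54 columns → grid now 540
[2] z-view keeps 82 columns → grid now 438

|visual hull| = 438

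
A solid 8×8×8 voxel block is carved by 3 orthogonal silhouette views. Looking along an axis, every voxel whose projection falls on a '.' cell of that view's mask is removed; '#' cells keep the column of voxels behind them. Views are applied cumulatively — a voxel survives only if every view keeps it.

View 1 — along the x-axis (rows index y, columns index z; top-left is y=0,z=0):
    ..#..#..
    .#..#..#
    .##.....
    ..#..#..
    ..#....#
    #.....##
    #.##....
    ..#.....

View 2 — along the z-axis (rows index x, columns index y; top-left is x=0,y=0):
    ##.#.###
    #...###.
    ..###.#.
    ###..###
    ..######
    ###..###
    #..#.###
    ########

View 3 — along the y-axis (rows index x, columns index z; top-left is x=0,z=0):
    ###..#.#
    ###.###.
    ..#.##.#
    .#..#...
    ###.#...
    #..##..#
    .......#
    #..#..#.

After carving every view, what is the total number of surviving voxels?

46 voxels

initial block: 8^3 = 512
  1. axis=0 (YZ plane), |mask|=18  ⇒  voxels=144
  2. axis=2 (XY plane), |mask|=45  ⇒  voxels=103
  3. axis=1 (XZ plane), |mask|=29  ⇒  voxels=46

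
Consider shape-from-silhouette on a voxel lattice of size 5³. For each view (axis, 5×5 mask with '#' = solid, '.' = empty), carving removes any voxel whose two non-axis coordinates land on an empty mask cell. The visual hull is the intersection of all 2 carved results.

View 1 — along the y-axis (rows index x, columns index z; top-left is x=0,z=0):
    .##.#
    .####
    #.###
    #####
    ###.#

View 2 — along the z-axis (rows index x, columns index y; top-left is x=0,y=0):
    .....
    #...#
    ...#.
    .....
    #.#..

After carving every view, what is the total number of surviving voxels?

initial block: 5^3 = 125
[1] y-view keeps 20 columns → grid now 100
[2] z-view keeps 5 columns → grid now 20

remaining voxels: 20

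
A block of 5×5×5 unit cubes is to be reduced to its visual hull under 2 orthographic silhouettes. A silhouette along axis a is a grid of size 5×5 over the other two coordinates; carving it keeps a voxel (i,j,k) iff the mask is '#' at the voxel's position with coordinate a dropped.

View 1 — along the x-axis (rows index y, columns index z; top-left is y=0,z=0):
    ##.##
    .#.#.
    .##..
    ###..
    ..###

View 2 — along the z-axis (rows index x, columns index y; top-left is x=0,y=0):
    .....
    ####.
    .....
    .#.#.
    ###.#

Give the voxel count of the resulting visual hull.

|visual hull| = 27

start: 5×5×5 = 125 voxels
step 1: project along x, AND mask (14/25) → |grid| = 70
step 2: project along z, AND mask (10/25) → |grid| = 27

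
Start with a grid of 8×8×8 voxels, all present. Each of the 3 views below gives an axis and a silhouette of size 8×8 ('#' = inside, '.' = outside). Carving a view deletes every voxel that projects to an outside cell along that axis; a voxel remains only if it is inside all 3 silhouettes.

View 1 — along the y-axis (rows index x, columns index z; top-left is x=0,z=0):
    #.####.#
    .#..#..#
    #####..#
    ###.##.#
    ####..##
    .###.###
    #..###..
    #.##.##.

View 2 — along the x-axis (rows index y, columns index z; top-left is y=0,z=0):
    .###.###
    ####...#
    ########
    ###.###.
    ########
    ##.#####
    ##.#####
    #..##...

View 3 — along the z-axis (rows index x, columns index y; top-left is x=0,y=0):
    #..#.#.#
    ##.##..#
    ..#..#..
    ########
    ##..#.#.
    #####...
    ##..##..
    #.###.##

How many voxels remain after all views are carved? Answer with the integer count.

start: 8×8×8 = 512 voxels
[1] y-view keeps 42 columns → grid now 336
[2] x-view keeps 50 columns → grid now 263
[3] z-view keeps 38 columns → grid now 157

157 voxels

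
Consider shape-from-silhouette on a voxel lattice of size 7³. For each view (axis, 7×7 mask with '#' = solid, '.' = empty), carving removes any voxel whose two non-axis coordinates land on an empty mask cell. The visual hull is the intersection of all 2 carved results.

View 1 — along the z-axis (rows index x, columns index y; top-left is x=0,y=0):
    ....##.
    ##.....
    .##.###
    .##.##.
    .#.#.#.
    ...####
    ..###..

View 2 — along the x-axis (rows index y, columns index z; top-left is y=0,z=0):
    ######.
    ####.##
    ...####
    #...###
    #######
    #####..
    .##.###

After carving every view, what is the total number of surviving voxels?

before carving: 343 voxels (7×7×7)
  1. axis=2 (XY plane), |mask|=23  ⇒  voxels=161
  2. axis=0 (YZ plane), |mask|=37  ⇒  voxels=124

124 voxels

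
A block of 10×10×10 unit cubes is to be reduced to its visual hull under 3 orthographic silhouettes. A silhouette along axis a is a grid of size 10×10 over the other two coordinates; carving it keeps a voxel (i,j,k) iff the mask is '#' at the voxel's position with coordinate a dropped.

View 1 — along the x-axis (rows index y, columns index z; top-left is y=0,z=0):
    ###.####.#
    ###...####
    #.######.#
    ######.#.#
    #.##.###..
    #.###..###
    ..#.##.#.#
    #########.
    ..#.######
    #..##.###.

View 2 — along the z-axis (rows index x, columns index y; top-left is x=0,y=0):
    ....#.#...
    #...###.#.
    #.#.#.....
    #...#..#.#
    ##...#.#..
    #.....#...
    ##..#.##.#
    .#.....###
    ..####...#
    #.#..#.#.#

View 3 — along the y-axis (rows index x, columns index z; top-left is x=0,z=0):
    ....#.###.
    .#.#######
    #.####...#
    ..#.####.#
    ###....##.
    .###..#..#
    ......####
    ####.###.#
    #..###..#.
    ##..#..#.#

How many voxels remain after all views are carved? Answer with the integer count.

remaining voxels: 164

before carving: 1000 voxels (10×10×10)
step 1: project along x, AND mask (71/100) → |grid| = 710
step 2: project along z, AND mask (40/100) → |grid| = 282
step 3: project along y, AND mask (56/100) → |grid| = 164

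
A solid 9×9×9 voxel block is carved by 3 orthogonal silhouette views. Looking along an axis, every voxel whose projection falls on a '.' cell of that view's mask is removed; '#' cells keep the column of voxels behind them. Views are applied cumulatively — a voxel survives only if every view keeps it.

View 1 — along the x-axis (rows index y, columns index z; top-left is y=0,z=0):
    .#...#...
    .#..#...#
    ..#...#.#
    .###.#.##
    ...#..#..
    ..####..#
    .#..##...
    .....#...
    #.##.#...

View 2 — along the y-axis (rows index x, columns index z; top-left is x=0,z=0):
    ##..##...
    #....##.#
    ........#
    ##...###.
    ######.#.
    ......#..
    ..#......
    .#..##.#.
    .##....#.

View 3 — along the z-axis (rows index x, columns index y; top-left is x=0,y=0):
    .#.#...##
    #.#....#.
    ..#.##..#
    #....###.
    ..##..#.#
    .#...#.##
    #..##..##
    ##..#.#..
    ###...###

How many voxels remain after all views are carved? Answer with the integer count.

initial block: 9^3 = 729
[1] x-view keeps 29 columns → grid now 261
[2] y-view keeps 30 columns → grid now 97
[3] z-view keeps 38 columns → grid now 46

|visual hull| = 46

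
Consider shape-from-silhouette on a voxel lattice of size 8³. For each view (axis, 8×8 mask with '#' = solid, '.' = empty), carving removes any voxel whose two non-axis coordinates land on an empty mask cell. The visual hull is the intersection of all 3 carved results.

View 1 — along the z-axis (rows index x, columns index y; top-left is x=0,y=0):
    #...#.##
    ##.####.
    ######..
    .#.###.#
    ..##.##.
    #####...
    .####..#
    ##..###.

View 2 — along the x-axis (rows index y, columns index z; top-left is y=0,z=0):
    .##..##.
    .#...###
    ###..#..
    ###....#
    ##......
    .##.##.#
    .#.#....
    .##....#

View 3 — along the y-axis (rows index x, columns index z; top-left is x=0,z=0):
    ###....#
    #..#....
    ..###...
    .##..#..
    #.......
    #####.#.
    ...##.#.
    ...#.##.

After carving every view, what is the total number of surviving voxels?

full grid |V| = 512
after view 1 [z-axis, 40 of 64 cells solid] → remaining = 320
after view 2 [x-axis, 28 of 64 cells solid] → remaining = 140
after view 3 [y-axis, 25 of 64 cells solid] → remaining = 48

48 voxels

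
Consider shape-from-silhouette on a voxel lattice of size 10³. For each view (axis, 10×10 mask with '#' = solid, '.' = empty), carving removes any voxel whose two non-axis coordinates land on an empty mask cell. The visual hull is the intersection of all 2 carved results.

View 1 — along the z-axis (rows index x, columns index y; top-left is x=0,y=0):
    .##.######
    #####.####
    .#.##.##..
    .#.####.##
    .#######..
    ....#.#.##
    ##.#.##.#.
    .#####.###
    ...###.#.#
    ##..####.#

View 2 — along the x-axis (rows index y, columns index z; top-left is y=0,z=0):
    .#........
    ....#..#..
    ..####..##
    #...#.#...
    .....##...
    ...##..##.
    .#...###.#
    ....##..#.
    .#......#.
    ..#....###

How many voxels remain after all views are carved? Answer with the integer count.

remaining voxels: 211

before carving: 1000 voxels (10×10×10)
V1 z: intersect with XY mask (66 set) -- 660 left
V2 x: intersect with YZ mask (32 set) -- 211 left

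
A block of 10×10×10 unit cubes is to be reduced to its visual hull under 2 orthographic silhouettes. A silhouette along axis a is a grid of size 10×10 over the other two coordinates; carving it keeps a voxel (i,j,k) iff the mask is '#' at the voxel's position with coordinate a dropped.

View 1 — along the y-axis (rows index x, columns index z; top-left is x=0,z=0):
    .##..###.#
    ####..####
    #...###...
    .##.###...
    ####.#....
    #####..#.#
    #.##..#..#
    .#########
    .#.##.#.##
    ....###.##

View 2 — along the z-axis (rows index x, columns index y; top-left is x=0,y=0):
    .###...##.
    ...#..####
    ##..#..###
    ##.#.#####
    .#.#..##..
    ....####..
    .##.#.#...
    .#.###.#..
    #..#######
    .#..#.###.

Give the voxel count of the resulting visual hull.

start: 10×10×10 = 1000 voxels
[1] y-view keeps 60 columns → grid now 600
[2] z-view keeps 54 columns → grid now 320

|visual hull| = 320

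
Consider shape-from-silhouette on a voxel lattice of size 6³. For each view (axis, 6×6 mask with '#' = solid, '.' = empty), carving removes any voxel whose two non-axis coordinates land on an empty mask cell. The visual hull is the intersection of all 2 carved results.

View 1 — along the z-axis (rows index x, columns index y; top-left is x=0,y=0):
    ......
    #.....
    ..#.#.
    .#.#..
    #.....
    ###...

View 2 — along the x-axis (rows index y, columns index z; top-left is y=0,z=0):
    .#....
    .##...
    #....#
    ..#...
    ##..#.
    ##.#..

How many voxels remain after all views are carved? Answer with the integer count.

initial block: 6^3 = 216
step 1: project along z, AND mask (9/36) → |grid| = 54
step 2: project along x, AND mask (12/36) → |grid| = 15

15 voxels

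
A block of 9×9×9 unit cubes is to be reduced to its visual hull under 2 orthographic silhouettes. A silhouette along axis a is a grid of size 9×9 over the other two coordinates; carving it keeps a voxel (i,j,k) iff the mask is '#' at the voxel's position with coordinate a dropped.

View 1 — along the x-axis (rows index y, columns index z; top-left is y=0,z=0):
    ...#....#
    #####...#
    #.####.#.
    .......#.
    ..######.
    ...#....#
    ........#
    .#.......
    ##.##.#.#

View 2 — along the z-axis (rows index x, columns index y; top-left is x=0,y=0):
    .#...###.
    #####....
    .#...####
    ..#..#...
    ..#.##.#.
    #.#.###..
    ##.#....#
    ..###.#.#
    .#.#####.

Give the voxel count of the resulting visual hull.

initial block: 9^3 = 729
after view 1 [x-axis, 31 of 81 cells solid] → remaining = 279
after view 2 [z-axis, 40 of 81 cells solid] → remaining = 139

remaining voxels: 139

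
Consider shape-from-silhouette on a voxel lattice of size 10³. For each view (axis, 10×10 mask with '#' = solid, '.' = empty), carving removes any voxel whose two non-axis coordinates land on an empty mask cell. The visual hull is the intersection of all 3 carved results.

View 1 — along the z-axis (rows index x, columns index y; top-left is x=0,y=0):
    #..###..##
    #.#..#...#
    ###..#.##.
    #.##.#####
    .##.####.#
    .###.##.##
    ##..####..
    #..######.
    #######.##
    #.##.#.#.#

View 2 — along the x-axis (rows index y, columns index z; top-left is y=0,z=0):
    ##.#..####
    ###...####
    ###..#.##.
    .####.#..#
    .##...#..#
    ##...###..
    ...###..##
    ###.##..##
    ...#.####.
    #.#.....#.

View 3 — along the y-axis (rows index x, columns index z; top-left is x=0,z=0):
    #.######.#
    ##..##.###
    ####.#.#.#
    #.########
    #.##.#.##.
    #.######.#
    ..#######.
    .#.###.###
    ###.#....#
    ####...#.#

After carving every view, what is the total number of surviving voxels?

start: 10×10×10 = 1000 voxels
[1] z-view keeps 66 columns → grid now 660
[2] x-view keeps 55 columns → grid now 362
[3] y-view keeps 70 columns → grid now 250

250 voxels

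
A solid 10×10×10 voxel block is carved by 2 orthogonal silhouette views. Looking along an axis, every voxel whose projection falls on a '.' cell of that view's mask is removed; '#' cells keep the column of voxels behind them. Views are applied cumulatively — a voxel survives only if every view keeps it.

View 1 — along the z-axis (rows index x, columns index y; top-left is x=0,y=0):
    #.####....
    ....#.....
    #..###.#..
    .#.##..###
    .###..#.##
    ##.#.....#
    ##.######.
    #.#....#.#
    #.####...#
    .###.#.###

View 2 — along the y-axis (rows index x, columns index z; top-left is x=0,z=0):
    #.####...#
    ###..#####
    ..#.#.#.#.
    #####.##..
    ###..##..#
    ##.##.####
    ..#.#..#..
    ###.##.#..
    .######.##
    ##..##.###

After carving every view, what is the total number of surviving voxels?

start: 10×10×10 = 1000 voxels
  1. axis=2 (XY plane), |mask|=52  ⇒  voxels=520
  2. axis=1 (XZ plane), |mask|=63  ⇒  voxels=313

remaining voxels: 313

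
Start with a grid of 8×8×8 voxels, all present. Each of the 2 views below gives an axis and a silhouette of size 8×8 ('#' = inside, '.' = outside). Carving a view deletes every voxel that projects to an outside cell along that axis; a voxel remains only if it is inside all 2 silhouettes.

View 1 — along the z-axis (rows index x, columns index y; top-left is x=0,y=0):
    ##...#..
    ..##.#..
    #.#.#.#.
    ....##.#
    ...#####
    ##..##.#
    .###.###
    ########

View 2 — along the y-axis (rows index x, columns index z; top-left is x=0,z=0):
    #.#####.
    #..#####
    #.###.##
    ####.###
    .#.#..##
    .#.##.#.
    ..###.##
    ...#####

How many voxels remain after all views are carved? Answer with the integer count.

remaining voxels: 191

full grid |V| = 512
V1 z: intersect with XY mask (37 set) -- 296 left
V2 y: intersect with XZ mask (43 set) -- 191 left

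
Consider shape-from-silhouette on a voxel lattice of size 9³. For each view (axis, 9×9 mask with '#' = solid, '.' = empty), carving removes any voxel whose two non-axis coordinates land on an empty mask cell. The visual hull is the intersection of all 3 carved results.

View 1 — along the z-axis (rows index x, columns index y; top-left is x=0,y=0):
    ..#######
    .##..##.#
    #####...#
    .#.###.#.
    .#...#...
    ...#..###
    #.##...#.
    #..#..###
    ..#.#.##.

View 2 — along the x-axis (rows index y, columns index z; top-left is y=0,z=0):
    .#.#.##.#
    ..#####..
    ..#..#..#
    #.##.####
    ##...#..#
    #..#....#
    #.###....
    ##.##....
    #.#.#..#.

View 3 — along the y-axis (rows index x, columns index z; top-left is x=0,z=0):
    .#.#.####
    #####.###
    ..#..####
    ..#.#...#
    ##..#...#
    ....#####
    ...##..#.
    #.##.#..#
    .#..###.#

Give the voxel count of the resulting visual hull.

97 voxels

before carving: 729 voxels (9×9×9)
V1 z: intersect with XY mask (42 set) -- 378 left
V2 x: intersect with YZ mask (39 set) -- 184 left
V3 y: intersect with XZ mask (44 set) -- 97 left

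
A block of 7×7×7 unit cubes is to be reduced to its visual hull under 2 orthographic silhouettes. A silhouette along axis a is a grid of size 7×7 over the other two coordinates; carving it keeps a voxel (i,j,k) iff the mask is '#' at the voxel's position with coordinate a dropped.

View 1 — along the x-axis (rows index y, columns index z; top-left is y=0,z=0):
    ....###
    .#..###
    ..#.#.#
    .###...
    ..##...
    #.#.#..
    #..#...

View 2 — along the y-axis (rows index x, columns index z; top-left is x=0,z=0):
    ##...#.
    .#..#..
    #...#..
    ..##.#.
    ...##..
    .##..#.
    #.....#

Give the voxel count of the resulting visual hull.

remaining voxels: 47

before carving: 343 voxels (7×7×7)
carve view 1 (along x, YZ-mask fill 20/49): 140 voxels remain
carve view 2 (along y, XZ-mask fill 17/49): 47 voxels remain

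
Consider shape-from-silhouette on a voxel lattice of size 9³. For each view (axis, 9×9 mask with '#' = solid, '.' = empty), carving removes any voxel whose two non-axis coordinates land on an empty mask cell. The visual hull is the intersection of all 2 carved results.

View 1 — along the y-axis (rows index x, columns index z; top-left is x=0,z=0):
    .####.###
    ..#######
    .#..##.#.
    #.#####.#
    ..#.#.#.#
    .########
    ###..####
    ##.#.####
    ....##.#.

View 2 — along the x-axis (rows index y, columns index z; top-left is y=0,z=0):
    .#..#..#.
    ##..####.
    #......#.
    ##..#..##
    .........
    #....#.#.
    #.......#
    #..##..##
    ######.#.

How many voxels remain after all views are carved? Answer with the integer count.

before carving: 729 voxels (9×9×9)
after view 1 [y-axis, 54 of 81 cells solid] → remaining = 486
after view 2 [x-axis, 33 of 81 cells solid] → remaining = 190

remaining voxels: 190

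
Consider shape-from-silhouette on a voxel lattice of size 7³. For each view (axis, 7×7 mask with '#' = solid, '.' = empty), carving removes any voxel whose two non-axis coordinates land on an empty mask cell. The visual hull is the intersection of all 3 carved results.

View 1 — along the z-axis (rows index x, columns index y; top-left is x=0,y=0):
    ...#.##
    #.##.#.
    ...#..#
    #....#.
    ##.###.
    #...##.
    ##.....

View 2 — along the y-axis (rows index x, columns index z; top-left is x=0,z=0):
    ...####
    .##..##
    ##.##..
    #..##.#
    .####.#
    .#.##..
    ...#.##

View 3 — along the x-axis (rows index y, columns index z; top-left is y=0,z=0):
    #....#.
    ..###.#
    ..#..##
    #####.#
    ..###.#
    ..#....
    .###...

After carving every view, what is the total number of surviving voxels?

full grid |V| = 343
  1. axis=2 (XY plane), |mask|=21  ⇒  voxels=147
  2. axis=1 (XZ plane), |mask|=27  ⇒  voxels=84
  3. axis=0 (YZ plane), |mask|=23  ⇒  voxels=38

voxel count = 38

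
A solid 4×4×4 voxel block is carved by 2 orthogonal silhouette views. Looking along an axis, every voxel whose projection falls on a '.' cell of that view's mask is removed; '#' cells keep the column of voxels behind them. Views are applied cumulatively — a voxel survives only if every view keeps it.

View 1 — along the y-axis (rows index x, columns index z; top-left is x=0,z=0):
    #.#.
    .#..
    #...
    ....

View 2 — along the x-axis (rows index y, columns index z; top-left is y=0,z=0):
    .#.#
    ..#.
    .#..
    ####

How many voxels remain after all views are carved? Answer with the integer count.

7 voxels

before carving: 64 voxels (4×4×4)
V1 y: intersect with XZ mask (4 set) -- 16 left
V2 x: intersect with YZ mask (8 set) -- 7 left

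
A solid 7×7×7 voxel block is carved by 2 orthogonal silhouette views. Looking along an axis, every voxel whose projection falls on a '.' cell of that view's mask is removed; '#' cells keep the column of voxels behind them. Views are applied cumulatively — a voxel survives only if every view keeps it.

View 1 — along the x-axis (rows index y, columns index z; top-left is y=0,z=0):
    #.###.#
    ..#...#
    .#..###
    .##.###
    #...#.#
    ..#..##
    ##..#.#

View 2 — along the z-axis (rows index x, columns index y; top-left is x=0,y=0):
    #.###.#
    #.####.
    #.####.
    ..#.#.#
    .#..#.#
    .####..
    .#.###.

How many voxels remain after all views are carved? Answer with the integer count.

full grid |V| = 343
carve view 1 (along x, YZ-mask fill 26/49): 182 voxels remain
carve view 2 (along z, XY-mask fill 29/49): 108 voxels remain

voxel count = 108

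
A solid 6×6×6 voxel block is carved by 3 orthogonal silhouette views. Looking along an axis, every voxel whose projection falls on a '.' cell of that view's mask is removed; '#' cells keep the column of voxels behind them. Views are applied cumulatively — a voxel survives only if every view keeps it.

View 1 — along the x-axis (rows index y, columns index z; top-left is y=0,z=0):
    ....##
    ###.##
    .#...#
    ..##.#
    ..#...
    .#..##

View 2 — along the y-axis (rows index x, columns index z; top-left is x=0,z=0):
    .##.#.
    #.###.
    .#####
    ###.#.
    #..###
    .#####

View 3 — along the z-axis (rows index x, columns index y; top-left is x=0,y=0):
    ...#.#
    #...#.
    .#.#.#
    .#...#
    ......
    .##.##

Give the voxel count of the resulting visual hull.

before carving: 216 voxels (6×6×6)
after view 1 [x-axis, 16 of 36 cells solid] → remaining = 96
after view 2 [y-axis, 25 of 36 cells solid] → remaining = 67
after view 3 [z-axis, 13 of 36 cells solid] → remaining = 31

|visual hull| = 31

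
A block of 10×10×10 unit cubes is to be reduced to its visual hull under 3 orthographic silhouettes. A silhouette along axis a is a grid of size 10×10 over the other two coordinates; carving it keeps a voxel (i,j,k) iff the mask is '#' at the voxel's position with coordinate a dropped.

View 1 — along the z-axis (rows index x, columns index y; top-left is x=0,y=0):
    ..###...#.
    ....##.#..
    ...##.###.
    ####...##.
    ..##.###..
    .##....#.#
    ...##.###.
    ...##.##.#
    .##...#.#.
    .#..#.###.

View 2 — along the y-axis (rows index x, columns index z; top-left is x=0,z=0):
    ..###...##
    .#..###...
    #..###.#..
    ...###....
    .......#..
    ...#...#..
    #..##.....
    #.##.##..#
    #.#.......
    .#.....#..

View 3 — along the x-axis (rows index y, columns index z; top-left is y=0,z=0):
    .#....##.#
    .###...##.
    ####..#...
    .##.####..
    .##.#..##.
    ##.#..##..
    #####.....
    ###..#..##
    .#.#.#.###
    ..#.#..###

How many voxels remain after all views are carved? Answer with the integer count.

75 voxels

before carving: 1000 voxels (10×10×10)
V1 z: intersect with XY mask (46 set) -- 460 left
V2 y: intersect with XZ mask (33 set) -- 151 left
V3 x: intersect with YZ mask (52 set) -- 75 left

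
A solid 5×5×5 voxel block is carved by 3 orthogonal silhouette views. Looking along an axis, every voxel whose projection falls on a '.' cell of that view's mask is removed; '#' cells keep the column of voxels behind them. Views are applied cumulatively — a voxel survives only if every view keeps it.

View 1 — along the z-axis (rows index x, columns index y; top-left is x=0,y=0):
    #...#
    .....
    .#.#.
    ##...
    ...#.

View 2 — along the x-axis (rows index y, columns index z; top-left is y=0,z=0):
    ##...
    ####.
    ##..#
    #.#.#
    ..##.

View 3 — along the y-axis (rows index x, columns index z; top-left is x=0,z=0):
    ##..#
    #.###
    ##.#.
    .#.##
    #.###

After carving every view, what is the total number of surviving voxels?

remaining voxels: 12

before carving: 125 voxels (5×5×5)
after view 1 [z-axis, 7 of 25 cells solid] → remaining = 35
after view 2 [x-axis, 14 of 25 cells solid] → remaining = 20
after view 3 [y-axis, 17 of 25 cells solid] → remaining = 12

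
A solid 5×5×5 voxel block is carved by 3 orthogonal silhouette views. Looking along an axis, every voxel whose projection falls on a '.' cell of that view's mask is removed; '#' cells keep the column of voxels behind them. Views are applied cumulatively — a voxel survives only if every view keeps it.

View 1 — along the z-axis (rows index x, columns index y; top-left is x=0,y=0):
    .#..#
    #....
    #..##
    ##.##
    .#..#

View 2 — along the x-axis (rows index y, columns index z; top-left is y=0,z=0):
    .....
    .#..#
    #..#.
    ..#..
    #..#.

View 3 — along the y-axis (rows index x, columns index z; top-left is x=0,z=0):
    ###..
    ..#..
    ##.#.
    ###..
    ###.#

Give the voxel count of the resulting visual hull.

remaining voxels: 10

before carving: 125 voxels (5×5×5)
after view 1 [z-axis, 12 of 25 cells solid] → remaining = 60
after view 2 [x-axis, 7 of 25 cells solid] → remaining = 16
after view 3 [y-axis, 14 of 25 cells solid] → remaining = 10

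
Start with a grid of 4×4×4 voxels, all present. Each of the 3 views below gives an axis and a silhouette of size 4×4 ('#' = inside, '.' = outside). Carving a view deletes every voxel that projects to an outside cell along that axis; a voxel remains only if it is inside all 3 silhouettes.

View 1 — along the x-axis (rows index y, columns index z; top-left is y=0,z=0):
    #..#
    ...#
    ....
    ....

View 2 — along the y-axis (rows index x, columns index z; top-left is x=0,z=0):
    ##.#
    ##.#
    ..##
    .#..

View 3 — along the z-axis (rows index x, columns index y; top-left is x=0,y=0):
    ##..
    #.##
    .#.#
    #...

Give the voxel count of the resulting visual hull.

remaining voxels: 6

start: 4×4×4 = 64 voxels
after view 1 [x-axis, 3 of 16 cells solid] → remaining = 12
after view 2 [y-axis, 9 of 16 cells solid] → remaining = 8
after view 3 [z-axis, 8 of 16 cells solid] → remaining = 6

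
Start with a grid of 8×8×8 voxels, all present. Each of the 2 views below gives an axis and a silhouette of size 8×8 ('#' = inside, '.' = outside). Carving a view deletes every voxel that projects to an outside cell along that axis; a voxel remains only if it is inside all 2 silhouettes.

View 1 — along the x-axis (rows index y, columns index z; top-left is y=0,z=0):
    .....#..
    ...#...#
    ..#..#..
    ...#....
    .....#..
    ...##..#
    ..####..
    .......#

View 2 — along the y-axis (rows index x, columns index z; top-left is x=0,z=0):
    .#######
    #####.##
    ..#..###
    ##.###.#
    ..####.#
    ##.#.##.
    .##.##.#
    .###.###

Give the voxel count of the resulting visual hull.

full grid |V| = 512
  1. axis=0 (YZ plane), |mask|=15  ⇒  voxels=120
  2. axis=1 (XZ plane), |mask|=45  ⇒  voxels=95

voxel count = 95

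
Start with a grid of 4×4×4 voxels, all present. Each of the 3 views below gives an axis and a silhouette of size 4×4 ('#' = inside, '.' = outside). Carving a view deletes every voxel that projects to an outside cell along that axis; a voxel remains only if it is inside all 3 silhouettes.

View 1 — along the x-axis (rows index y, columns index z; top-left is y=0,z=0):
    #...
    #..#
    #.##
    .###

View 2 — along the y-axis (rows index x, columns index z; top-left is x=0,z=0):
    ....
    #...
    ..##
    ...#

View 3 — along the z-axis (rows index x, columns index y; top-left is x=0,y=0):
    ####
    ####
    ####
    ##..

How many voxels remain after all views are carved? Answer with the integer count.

remaining voxels: 9

full grid |V| = 64
carve view 1 (along x, YZ-mask fill 9/16): 36 voxels remain
carve view 2 (along y, XZ-mask fill 4/16): 11 voxels remain
carve view 3 (along z, XY-mask fill 14/16): 9 voxels remain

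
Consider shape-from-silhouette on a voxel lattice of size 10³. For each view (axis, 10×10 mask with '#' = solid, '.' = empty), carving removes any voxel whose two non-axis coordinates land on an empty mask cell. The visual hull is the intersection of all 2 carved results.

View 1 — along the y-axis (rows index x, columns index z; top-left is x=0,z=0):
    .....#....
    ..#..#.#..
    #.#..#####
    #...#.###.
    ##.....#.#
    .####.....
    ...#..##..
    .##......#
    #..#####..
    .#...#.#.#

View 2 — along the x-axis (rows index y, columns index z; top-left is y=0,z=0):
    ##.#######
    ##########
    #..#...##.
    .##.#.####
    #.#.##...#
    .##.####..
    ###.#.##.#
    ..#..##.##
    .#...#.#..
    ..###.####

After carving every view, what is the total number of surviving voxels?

full grid |V| = 1000
carve view 1 (along y, XZ-mask fill 40/100): 400 voxels remain
carve view 2 (along x, YZ-mask fill 63/100): 259 voxels remain

|visual hull| = 259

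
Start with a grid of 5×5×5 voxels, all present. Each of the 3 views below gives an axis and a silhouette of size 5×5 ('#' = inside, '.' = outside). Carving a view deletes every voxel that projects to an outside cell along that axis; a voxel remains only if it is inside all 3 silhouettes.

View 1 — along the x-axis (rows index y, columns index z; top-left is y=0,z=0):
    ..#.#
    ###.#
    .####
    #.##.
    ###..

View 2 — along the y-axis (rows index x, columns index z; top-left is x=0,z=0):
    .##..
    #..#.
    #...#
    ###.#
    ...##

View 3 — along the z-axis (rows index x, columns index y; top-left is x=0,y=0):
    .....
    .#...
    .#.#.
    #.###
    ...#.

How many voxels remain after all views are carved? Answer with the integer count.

before carving: 125 voxels (5×5×5)
[1] x-view keeps 16 columns → grid now 80
[2] y-view keeps 12 columns → grid now 38
[3] z-view keeps 8 columns → grid now 15

15 voxels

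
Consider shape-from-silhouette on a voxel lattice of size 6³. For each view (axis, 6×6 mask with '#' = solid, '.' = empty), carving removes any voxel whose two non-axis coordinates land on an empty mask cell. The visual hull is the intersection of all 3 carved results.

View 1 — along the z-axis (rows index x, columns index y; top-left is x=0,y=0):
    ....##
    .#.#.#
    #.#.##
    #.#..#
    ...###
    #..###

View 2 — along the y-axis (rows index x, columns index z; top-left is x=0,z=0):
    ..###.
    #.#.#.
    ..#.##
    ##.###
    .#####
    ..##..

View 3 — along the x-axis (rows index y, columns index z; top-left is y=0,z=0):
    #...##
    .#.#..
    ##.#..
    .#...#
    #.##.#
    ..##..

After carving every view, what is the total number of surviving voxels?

start: 6×6×6 = 216 voxels
step 1: project along z, AND mask (19/36) → |grid| = 114
step 2: project along y, AND mask (21/36) → |grid| = 65
step 3: project along x, AND mask (16/36) → |grid| = 28

remaining voxels: 28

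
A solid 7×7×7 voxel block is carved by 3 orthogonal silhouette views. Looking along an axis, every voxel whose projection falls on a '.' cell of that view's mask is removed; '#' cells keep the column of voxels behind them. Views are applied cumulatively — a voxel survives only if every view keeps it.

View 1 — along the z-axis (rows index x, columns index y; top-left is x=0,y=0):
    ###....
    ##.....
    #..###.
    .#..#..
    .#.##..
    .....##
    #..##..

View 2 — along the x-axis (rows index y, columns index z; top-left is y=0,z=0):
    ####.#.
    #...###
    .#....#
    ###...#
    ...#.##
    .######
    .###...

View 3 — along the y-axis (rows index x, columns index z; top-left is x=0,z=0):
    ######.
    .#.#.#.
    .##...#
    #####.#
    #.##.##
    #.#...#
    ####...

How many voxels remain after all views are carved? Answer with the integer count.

before carving: 343 voxels (7×7×7)
V1 z: intersect with XY mask (19 set) -- 133 left
V2 x: intersect with YZ mask (27 set) -- 77 left
V3 y: intersect with XZ mask (30 set) -- 47 left

remaining voxels: 47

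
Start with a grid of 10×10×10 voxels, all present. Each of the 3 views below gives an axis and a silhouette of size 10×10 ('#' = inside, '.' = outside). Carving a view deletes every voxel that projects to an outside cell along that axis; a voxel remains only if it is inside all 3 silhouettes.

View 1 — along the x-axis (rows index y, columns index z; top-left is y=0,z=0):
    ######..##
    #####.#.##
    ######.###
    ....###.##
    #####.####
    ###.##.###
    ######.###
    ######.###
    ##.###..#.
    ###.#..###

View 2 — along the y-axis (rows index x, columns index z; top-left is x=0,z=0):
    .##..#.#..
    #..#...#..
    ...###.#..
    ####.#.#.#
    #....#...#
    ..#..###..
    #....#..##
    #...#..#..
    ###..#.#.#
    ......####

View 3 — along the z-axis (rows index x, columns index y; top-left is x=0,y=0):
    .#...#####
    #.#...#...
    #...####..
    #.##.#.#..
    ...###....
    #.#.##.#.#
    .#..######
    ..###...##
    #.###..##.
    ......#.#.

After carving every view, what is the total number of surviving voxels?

remaining voxels: 162

full grid |V| = 1000
carve view 1 (along x, YZ-mask fill 78/100): 780 voxels remain
carve view 2 (along y, XZ-mask fill 42/100): 322 voxels remain
carve view 3 (along z, XY-mask fill 48/100): 162 voxels remain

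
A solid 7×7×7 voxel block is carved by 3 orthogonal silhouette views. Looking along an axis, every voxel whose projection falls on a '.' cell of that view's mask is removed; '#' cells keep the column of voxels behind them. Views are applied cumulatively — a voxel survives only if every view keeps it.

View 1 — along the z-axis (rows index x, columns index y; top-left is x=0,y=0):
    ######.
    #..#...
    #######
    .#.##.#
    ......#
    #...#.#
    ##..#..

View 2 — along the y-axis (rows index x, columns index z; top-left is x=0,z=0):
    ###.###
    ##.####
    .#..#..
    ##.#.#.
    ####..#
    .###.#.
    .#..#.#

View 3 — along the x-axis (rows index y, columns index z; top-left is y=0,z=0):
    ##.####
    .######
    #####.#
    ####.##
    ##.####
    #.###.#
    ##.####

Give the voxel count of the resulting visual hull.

full grid |V| = 343
V1 z: intersect with XY mask (26 set) -- 182 left
V2 y: intersect with XZ mask (30 set) -- 104 left
V3 x: intersect with YZ mask (41 set) -- 89 left

voxel count = 89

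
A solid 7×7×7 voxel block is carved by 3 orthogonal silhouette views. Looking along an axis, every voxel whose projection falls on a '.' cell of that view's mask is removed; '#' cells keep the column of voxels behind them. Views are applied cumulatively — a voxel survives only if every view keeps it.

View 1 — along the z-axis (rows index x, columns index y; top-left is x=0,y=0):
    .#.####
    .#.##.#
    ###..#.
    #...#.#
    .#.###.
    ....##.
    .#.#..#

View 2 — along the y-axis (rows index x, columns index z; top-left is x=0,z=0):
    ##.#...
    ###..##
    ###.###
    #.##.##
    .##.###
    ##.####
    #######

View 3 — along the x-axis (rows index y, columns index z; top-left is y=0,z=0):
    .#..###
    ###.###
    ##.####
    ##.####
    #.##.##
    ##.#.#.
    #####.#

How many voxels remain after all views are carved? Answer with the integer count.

voxel count = 99

full grid |V| = 343
after view 1 [z-axis, 25 of 49 cells solid] → remaining = 175
after view 2 [y-axis, 37 of 49 cells solid] → remaining = 127
after view 3 [x-axis, 37 of 49 cells solid] → remaining = 99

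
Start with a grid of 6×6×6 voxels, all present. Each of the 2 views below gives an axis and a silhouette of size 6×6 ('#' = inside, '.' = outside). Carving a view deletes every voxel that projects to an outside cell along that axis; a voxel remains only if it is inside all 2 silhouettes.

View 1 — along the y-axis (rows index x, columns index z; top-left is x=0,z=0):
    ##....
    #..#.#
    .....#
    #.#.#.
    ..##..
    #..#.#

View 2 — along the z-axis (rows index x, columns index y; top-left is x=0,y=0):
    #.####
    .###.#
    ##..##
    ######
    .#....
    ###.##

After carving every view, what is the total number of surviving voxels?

|visual hull| = 61

start: 6×6×6 = 216 voxels
step 1: project along y, AND mask (14/36) → |grid| = 84
step 2: project along z, AND mask (25/36) → |grid| = 61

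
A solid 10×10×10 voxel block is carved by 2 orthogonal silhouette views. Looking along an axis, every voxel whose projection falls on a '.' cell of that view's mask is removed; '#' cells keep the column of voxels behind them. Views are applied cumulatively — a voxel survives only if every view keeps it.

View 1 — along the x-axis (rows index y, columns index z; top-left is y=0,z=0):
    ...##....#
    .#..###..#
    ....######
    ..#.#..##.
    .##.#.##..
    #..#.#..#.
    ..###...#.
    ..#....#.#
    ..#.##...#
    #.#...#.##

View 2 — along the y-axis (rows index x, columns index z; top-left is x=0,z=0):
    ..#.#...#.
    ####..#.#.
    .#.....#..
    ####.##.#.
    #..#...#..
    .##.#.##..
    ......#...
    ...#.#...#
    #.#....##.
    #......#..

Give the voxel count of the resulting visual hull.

start: 10×10×10 = 1000 voxels
step 1: project along x, AND mask (43/100) → |grid| = 430
step 2: project along y, AND mask (36/100) → |grid| = 144

|visual hull| = 144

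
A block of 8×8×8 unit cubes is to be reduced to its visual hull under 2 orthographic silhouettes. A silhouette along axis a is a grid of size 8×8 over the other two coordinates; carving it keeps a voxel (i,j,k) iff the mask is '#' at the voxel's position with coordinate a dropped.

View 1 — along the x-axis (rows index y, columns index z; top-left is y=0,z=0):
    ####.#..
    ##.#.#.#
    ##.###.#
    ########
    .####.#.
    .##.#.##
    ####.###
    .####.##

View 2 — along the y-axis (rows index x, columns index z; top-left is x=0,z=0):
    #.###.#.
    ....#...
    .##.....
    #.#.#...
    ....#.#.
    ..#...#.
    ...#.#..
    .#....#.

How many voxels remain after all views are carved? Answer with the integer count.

before carving: 512 voxels (8×8×8)
  1. axis=0 (YZ plane), |mask|=47  ⇒  voxels=376
  2. axis=1 (XZ plane), |mask|=19  ⇒  voxels=109

|visual hull| = 109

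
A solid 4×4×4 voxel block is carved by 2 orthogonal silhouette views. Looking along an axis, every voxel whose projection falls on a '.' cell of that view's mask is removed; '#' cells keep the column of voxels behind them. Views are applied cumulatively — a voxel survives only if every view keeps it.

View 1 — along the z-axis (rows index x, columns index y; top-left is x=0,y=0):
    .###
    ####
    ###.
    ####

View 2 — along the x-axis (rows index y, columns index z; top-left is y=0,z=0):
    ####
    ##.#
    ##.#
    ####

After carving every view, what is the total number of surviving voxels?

48 voxels

before carving: 64 voxels (4×4×4)
V1 z: intersect with XY mask (14 set) -- 56 left
V2 x: intersect with YZ mask (14 set) -- 48 left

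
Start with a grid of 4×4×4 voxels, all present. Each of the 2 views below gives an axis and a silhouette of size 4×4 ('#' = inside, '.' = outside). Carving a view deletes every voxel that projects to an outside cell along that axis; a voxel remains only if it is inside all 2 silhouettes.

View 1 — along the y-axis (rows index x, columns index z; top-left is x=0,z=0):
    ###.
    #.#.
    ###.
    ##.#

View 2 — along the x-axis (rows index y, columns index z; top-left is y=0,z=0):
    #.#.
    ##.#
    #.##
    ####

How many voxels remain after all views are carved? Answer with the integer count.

|visual hull| = 34

initial block: 4^3 = 64
  1. axis=1 (XZ plane), |mask|=11  ⇒  voxels=44
  2. axis=0 (YZ plane), |mask|=12  ⇒  voxels=34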